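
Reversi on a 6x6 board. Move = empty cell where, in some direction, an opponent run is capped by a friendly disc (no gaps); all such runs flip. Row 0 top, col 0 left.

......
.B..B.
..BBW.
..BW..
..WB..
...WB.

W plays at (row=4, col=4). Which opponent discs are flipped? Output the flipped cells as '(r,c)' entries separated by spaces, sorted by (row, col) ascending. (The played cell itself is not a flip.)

Dir NW: first cell 'W' (not opp) -> no flip
Dir N: first cell '.' (not opp) -> no flip
Dir NE: first cell '.' (not opp) -> no flip
Dir W: opp run (4,3) capped by W -> flip
Dir E: first cell '.' (not opp) -> no flip
Dir SW: first cell 'W' (not opp) -> no flip
Dir S: opp run (5,4), next=edge -> no flip
Dir SE: first cell '.' (not opp) -> no flip

Answer: (4,3)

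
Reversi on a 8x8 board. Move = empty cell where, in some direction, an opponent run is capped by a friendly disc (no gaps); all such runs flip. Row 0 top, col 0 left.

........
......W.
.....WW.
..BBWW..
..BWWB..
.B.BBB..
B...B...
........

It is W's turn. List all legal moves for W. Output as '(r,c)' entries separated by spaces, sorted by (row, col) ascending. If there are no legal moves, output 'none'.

Answer: (2,1) (2,2) (2,3) (3,1) (4,1) (4,6) (5,6) (6,2) (6,3) (6,5) (6,6) (7,4)

Derivation:
(2,1): flips 1 -> legal
(2,2): flips 1 -> legal
(2,3): flips 1 -> legal
(2,4): no bracket -> illegal
(3,1): flips 2 -> legal
(3,6): no bracket -> illegal
(4,0): no bracket -> illegal
(4,1): flips 1 -> legal
(4,6): flips 1 -> legal
(5,0): no bracket -> illegal
(5,2): no bracket -> illegal
(5,6): flips 1 -> legal
(6,1): no bracket -> illegal
(6,2): flips 1 -> legal
(6,3): flips 1 -> legal
(6,5): flips 3 -> legal
(6,6): flips 1 -> legal
(7,0): no bracket -> illegal
(7,1): no bracket -> illegal
(7,3): no bracket -> illegal
(7,4): flips 2 -> legal
(7,5): no bracket -> illegal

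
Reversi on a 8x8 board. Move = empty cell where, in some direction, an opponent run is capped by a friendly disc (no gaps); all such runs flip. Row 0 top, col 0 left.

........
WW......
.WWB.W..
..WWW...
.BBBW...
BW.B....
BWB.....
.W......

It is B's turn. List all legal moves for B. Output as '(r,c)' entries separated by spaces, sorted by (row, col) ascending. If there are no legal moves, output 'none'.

(0,0): no bracket -> illegal
(0,1): no bracket -> illegal
(0,2): no bracket -> illegal
(1,2): flips 2 -> legal
(1,3): no bracket -> illegal
(1,4): no bracket -> illegal
(1,5): no bracket -> illegal
(1,6): flips 2 -> legal
(2,0): flips 2 -> legal
(2,4): flips 1 -> legal
(2,6): no bracket -> illegal
(3,0): no bracket -> illegal
(3,1): no bracket -> illegal
(3,5): flips 1 -> legal
(3,6): no bracket -> illegal
(4,0): flips 1 -> legal
(4,5): flips 2 -> legal
(5,2): flips 1 -> legal
(5,4): no bracket -> illegal
(5,5): no bracket -> illegal
(7,0): no bracket -> illegal
(7,2): flips 1 -> legal

Answer: (1,2) (1,6) (2,0) (2,4) (3,5) (4,0) (4,5) (5,2) (7,2)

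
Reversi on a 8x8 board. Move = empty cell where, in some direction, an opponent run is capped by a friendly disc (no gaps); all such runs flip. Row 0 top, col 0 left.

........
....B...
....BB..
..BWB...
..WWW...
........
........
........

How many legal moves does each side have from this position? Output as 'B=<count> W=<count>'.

Answer: B=3 W=7

Derivation:
-- B to move --
(2,2): no bracket -> illegal
(2,3): no bracket -> illegal
(3,1): no bracket -> illegal
(3,5): no bracket -> illegal
(4,1): no bracket -> illegal
(4,5): no bracket -> illegal
(5,1): flips 2 -> legal
(5,2): flips 2 -> legal
(5,3): no bracket -> illegal
(5,4): flips 2 -> legal
(5,5): no bracket -> illegal
B mobility = 3
-- W to move --
(0,3): no bracket -> illegal
(0,4): flips 3 -> legal
(0,5): no bracket -> illegal
(1,3): no bracket -> illegal
(1,5): flips 1 -> legal
(1,6): flips 2 -> legal
(2,1): flips 1 -> legal
(2,2): flips 1 -> legal
(2,3): no bracket -> illegal
(2,6): no bracket -> illegal
(3,1): flips 1 -> legal
(3,5): flips 1 -> legal
(3,6): no bracket -> illegal
(4,1): no bracket -> illegal
(4,5): no bracket -> illegal
W mobility = 7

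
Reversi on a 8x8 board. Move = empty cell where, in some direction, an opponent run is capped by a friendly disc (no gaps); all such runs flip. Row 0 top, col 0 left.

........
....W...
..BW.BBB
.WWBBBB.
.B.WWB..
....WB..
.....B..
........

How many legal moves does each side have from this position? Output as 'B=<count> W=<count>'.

Answer: B=13 W=15

Derivation:
-- B to move --
(0,3): flips 1 -> legal
(0,4): no bracket -> illegal
(0,5): flips 3 -> legal
(1,2): flips 1 -> legal
(1,3): flips 1 -> legal
(1,5): no bracket -> illegal
(2,0): no bracket -> illegal
(2,1): flips 4 -> legal
(2,4): flips 1 -> legal
(3,0): flips 2 -> legal
(4,0): flips 1 -> legal
(4,2): flips 3 -> legal
(5,2): flips 1 -> legal
(5,3): flips 3 -> legal
(6,3): flips 1 -> legal
(6,4): flips 2 -> legal
B mobility = 13
-- W to move --
(1,1): flips 2 -> legal
(1,2): flips 1 -> legal
(1,3): flips 1 -> legal
(1,5): no bracket -> illegal
(1,6): flips 2 -> legal
(1,7): flips 2 -> legal
(2,1): flips 1 -> legal
(2,4): flips 1 -> legal
(3,0): no bracket -> illegal
(3,7): flips 4 -> legal
(4,0): no bracket -> illegal
(4,2): no bracket -> illegal
(4,6): flips 1 -> legal
(4,7): flips 2 -> legal
(5,0): flips 1 -> legal
(5,1): flips 1 -> legal
(5,2): no bracket -> illegal
(5,6): flips 3 -> legal
(6,4): no bracket -> illegal
(6,6): flips 1 -> legal
(7,4): no bracket -> illegal
(7,5): no bracket -> illegal
(7,6): flips 1 -> legal
W mobility = 15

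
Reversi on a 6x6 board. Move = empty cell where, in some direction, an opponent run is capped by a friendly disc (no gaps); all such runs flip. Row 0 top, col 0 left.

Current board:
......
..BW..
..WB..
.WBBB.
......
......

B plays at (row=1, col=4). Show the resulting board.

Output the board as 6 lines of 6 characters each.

Place B at (1,4); scan 8 dirs for brackets.
Dir NW: first cell '.' (not opp) -> no flip
Dir N: first cell '.' (not opp) -> no flip
Dir NE: first cell '.' (not opp) -> no flip
Dir W: opp run (1,3) capped by B -> flip
Dir E: first cell '.' (not opp) -> no flip
Dir SW: first cell 'B' (not opp) -> no flip
Dir S: first cell '.' (not opp) -> no flip
Dir SE: first cell '.' (not opp) -> no flip
All flips: (1,3)

Answer: ......
..BBB.
..WB..
.WBBB.
......
......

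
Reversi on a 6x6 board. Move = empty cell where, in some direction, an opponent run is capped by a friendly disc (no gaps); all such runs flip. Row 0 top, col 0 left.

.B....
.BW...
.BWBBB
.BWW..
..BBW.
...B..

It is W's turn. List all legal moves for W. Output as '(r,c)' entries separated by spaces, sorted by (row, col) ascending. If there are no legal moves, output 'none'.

(0,0): flips 1 -> legal
(0,2): no bracket -> illegal
(1,0): flips 2 -> legal
(1,3): flips 1 -> legal
(1,4): flips 1 -> legal
(1,5): flips 1 -> legal
(2,0): flips 1 -> legal
(3,0): flips 2 -> legal
(3,4): flips 1 -> legal
(3,5): no bracket -> illegal
(4,0): flips 1 -> legal
(4,1): flips 2 -> legal
(5,1): flips 1 -> legal
(5,2): flips 1 -> legal
(5,4): flips 1 -> legal

Answer: (0,0) (1,0) (1,3) (1,4) (1,5) (2,0) (3,0) (3,4) (4,0) (4,1) (5,1) (5,2) (5,4)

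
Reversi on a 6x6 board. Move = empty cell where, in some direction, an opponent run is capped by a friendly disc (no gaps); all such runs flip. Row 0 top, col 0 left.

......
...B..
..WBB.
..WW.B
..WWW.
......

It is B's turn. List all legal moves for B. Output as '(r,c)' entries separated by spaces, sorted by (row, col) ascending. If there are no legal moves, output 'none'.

(1,1): no bracket -> illegal
(1,2): no bracket -> illegal
(2,1): flips 1 -> legal
(3,1): flips 1 -> legal
(3,4): no bracket -> illegal
(4,1): flips 1 -> legal
(4,5): no bracket -> illegal
(5,1): flips 2 -> legal
(5,2): no bracket -> illegal
(5,3): flips 3 -> legal
(5,4): no bracket -> illegal
(5,5): no bracket -> illegal

Answer: (2,1) (3,1) (4,1) (5,1) (5,3)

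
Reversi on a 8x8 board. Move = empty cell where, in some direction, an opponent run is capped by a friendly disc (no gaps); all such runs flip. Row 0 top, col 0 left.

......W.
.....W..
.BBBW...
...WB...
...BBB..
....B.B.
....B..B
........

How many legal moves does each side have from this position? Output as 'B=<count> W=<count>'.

-- B to move --
(0,4): no bracket -> illegal
(0,5): no bracket -> illegal
(0,7): no bracket -> illegal
(1,3): no bracket -> illegal
(1,4): flips 1 -> legal
(1,6): no bracket -> illegal
(1,7): no bracket -> illegal
(2,5): flips 1 -> legal
(2,6): no bracket -> illegal
(3,2): flips 1 -> legal
(3,5): no bracket -> illegal
(4,2): no bracket -> illegal
B mobility = 3
-- W to move --
(1,0): no bracket -> illegal
(1,1): flips 1 -> legal
(1,2): no bracket -> illegal
(1,3): flips 1 -> legal
(1,4): no bracket -> illegal
(2,0): flips 3 -> legal
(2,5): no bracket -> illegal
(3,0): no bracket -> illegal
(3,1): no bracket -> illegal
(3,2): no bracket -> illegal
(3,5): flips 1 -> legal
(3,6): no bracket -> illegal
(4,2): no bracket -> illegal
(4,6): no bracket -> illegal
(4,7): no bracket -> illegal
(5,2): no bracket -> illegal
(5,3): flips 1 -> legal
(5,5): flips 1 -> legal
(5,7): no bracket -> illegal
(6,3): no bracket -> illegal
(6,5): no bracket -> illegal
(6,6): no bracket -> illegal
(7,3): no bracket -> illegal
(7,4): flips 4 -> legal
(7,5): no bracket -> illegal
(7,6): no bracket -> illegal
(7,7): no bracket -> illegal
W mobility = 7

Answer: B=3 W=7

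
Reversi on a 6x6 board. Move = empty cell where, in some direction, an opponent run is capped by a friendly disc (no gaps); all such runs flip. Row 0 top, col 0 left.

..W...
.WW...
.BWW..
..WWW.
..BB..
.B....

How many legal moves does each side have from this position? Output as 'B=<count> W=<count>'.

Answer: B=5 W=7

Derivation:
-- B to move --
(0,0): no bracket -> illegal
(0,1): flips 1 -> legal
(0,3): flips 1 -> legal
(1,0): no bracket -> illegal
(1,3): flips 2 -> legal
(1,4): no bracket -> illegal
(2,0): no bracket -> illegal
(2,4): flips 3 -> legal
(2,5): flips 1 -> legal
(3,1): no bracket -> illegal
(3,5): no bracket -> illegal
(4,1): no bracket -> illegal
(4,4): no bracket -> illegal
(4,5): no bracket -> illegal
B mobility = 5
-- W to move --
(1,0): flips 1 -> legal
(2,0): flips 1 -> legal
(3,0): flips 1 -> legal
(3,1): flips 1 -> legal
(4,0): no bracket -> illegal
(4,1): no bracket -> illegal
(4,4): no bracket -> illegal
(5,0): no bracket -> illegal
(5,2): flips 2 -> legal
(5,3): flips 1 -> legal
(5,4): flips 1 -> legal
W mobility = 7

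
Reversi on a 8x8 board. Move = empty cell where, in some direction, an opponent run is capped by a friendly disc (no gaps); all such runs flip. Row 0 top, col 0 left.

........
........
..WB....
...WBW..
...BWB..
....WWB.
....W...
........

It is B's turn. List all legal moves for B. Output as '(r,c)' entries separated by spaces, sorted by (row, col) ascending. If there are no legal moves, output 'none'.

Answer: (2,1) (2,5) (3,2) (3,6) (5,3) (6,3) (6,5) (7,4)

Derivation:
(1,1): no bracket -> illegal
(1,2): no bracket -> illegal
(1,3): no bracket -> illegal
(2,1): flips 1 -> legal
(2,4): no bracket -> illegal
(2,5): flips 1 -> legal
(2,6): no bracket -> illegal
(3,1): no bracket -> illegal
(3,2): flips 1 -> legal
(3,6): flips 1 -> legal
(4,2): no bracket -> illegal
(4,6): no bracket -> illegal
(5,3): flips 2 -> legal
(6,3): flips 1 -> legal
(6,5): flips 2 -> legal
(6,6): no bracket -> illegal
(7,3): no bracket -> illegal
(7,4): flips 3 -> legal
(7,5): no bracket -> illegal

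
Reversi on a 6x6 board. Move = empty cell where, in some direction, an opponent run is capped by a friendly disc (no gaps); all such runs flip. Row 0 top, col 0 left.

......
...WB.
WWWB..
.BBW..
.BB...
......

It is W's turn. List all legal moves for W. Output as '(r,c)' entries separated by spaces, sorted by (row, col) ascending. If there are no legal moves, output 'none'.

Answer: (1,5) (2,4) (3,0) (4,0) (4,3) (5,1) (5,2) (5,3)

Derivation:
(0,3): no bracket -> illegal
(0,4): no bracket -> illegal
(0,5): no bracket -> illegal
(1,2): no bracket -> illegal
(1,5): flips 1 -> legal
(2,4): flips 1 -> legal
(2,5): no bracket -> illegal
(3,0): flips 2 -> legal
(3,4): no bracket -> illegal
(4,0): flips 1 -> legal
(4,3): flips 1 -> legal
(5,0): no bracket -> illegal
(5,1): flips 3 -> legal
(5,2): flips 2 -> legal
(5,3): flips 2 -> legal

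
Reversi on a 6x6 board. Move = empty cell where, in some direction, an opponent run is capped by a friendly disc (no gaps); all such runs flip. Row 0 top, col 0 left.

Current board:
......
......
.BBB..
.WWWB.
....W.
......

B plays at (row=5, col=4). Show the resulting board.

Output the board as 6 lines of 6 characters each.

Answer: ......
......
.BBB..
.WWWB.
....B.
....B.

Derivation:
Place B at (5,4); scan 8 dirs for brackets.
Dir NW: first cell '.' (not opp) -> no flip
Dir N: opp run (4,4) capped by B -> flip
Dir NE: first cell '.' (not opp) -> no flip
Dir W: first cell '.' (not opp) -> no flip
Dir E: first cell '.' (not opp) -> no flip
Dir SW: edge -> no flip
Dir S: edge -> no flip
Dir SE: edge -> no flip
All flips: (4,4)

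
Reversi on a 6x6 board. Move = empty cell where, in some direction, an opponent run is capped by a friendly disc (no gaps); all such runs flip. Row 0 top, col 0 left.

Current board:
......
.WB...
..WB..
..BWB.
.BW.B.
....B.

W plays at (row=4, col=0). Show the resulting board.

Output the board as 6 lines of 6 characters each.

Place W at (4,0); scan 8 dirs for brackets.
Dir NW: edge -> no flip
Dir N: first cell '.' (not opp) -> no flip
Dir NE: first cell '.' (not opp) -> no flip
Dir W: edge -> no flip
Dir E: opp run (4,1) capped by W -> flip
Dir SW: edge -> no flip
Dir S: first cell '.' (not opp) -> no flip
Dir SE: first cell '.' (not opp) -> no flip
All flips: (4,1)

Answer: ......
.WB...
..WB..
..BWB.
WWW.B.
....B.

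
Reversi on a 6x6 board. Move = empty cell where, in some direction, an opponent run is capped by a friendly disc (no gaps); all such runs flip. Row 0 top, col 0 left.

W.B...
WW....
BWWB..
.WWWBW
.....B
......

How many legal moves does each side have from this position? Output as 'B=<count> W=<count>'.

-- B to move --
(0,1): no bracket -> illegal
(1,2): no bracket -> illegal
(1,3): no bracket -> illegal
(2,4): no bracket -> illegal
(2,5): flips 1 -> legal
(3,0): flips 3 -> legal
(4,0): no bracket -> illegal
(4,1): flips 1 -> legal
(4,2): flips 1 -> legal
(4,3): flips 1 -> legal
(4,4): no bracket -> illegal
B mobility = 5
-- W to move --
(0,1): no bracket -> illegal
(0,3): no bracket -> illegal
(1,2): no bracket -> illegal
(1,3): flips 1 -> legal
(1,4): flips 1 -> legal
(2,4): flips 1 -> legal
(2,5): no bracket -> illegal
(3,0): flips 1 -> legal
(4,3): no bracket -> illegal
(4,4): no bracket -> illegal
(5,4): no bracket -> illegal
(5,5): flips 1 -> legal
W mobility = 5

Answer: B=5 W=5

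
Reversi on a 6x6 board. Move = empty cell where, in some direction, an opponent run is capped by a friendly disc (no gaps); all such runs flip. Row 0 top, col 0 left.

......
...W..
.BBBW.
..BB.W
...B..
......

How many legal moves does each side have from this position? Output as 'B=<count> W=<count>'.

-- B to move --
(0,2): no bracket -> illegal
(0,3): flips 1 -> legal
(0,4): flips 1 -> legal
(1,2): no bracket -> illegal
(1,4): no bracket -> illegal
(1,5): flips 1 -> legal
(2,5): flips 1 -> legal
(3,4): no bracket -> illegal
(4,4): no bracket -> illegal
(4,5): no bracket -> illegal
B mobility = 4
-- W to move --
(1,0): no bracket -> illegal
(1,1): no bracket -> illegal
(1,2): no bracket -> illegal
(1,4): no bracket -> illegal
(2,0): flips 3 -> legal
(3,0): no bracket -> illegal
(3,1): flips 1 -> legal
(3,4): no bracket -> illegal
(4,1): no bracket -> illegal
(4,2): flips 1 -> legal
(4,4): no bracket -> illegal
(5,2): no bracket -> illegal
(5,3): flips 3 -> legal
(5,4): no bracket -> illegal
W mobility = 4

Answer: B=4 W=4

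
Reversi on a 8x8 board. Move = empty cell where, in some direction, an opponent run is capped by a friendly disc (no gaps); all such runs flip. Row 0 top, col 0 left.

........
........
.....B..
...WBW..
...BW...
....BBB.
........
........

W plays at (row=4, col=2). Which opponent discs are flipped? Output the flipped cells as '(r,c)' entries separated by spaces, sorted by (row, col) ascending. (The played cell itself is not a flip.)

Answer: (4,3)

Derivation:
Dir NW: first cell '.' (not opp) -> no flip
Dir N: first cell '.' (not opp) -> no flip
Dir NE: first cell 'W' (not opp) -> no flip
Dir W: first cell '.' (not opp) -> no flip
Dir E: opp run (4,3) capped by W -> flip
Dir SW: first cell '.' (not opp) -> no flip
Dir S: first cell '.' (not opp) -> no flip
Dir SE: first cell '.' (not opp) -> no flip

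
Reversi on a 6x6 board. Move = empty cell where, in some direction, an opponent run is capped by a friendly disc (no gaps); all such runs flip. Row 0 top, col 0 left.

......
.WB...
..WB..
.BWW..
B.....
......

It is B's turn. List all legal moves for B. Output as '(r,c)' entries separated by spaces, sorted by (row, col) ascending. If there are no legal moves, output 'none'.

(0,0): no bracket -> illegal
(0,1): no bracket -> illegal
(0,2): no bracket -> illegal
(1,0): flips 1 -> legal
(1,3): flips 1 -> legal
(2,0): no bracket -> illegal
(2,1): flips 1 -> legal
(2,4): no bracket -> illegal
(3,4): flips 2 -> legal
(4,1): flips 1 -> legal
(4,2): flips 2 -> legal
(4,3): flips 1 -> legal
(4,4): no bracket -> illegal

Answer: (1,0) (1,3) (2,1) (3,4) (4,1) (4,2) (4,3)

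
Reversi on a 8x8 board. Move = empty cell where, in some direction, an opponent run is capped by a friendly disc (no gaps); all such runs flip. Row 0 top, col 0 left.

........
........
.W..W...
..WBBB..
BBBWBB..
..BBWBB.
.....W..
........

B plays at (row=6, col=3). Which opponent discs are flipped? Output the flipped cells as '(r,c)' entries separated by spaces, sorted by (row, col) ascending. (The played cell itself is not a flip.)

Dir NW: first cell 'B' (not opp) -> no flip
Dir N: first cell 'B' (not opp) -> no flip
Dir NE: opp run (5,4) capped by B -> flip
Dir W: first cell '.' (not opp) -> no flip
Dir E: first cell '.' (not opp) -> no flip
Dir SW: first cell '.' (not opp) -> no flip
Dir S: first cell '.' (not opp) -> no flip
Dir SE: first cell '.' (not opp) -> no flip

Answer: (5,4)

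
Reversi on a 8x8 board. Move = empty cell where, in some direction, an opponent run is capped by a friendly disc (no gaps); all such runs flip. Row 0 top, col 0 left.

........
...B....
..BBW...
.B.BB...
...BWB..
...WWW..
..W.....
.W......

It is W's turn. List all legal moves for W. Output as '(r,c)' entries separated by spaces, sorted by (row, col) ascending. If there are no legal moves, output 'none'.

Answer: (0,2) (0,3) (1,1) (2,1) (3,2) (3,5) (3,6) (4,2) (4,6)

Derivation:
(0,2): flips 1 -> legal
(0,3): flips 4 -> legal
(0,4): no bracket -> illegal
(1,1): flips 2 -> legal
(1,2): no bracket -> illegal
(1,4): no bracket -> illegal
(2,0): no bracket -> illegal
(2,1): flips 2 -> legal
(2,5): no bracket -> illegal
(3,0): no bracket -> illegal
(3,2): flips 1 -> legal
(3,5): flips 1 -> legal
(3,6): flips 1 -> legal
(4,0): no bracket -> illegal
(4,1): no bracket -> illegal
(4,2): flips 2 -> legal
(4,6): flips 1 -> legal
(5,2): no bracket -> illegal
(5,6): no bracket -> illegal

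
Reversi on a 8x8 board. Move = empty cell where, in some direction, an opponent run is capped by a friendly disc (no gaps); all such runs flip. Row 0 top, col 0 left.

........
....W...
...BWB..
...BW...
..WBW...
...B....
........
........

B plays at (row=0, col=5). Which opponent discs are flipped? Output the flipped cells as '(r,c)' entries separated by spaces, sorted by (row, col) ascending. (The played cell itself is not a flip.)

Answer: (1,4)

Derivation:
Dir NW: edge -> no flip
Dir N: edge -> no flip
Dir NE: edge -> no flip
Dir W: first cell '.' (not opp) -> no flip
Dir E: first cell '.' (not opp) -> no flip
Dir SW: opp run (1,4) capped by B -> flip
Dir S: first cell '.' (not opp) -> no flip
Dir SE: first cell '.' (not opp) -> no flip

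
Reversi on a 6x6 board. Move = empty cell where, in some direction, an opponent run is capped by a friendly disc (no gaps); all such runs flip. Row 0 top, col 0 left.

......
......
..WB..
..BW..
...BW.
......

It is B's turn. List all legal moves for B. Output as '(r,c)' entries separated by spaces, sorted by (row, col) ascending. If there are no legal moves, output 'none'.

Answer: (1,2) (2,1) (3,4) (4,5)

Derivation:
(1,1): no bracket -> illegal
(1,2): flips 1 -> legal
(1,3): no bracket -> illegal
(2,1): flips 1 -> legal
(2,4): no bracket -> illegal
(3,1): no bracket -> illegal
(3,4): flips 1 -> legal
(3,5): no bracket -> illegal
(4,2): no bracket -> illegal
(4,5): flips 1 -> legal
(5,3): no bracket -> illegal
(5,4): no bracket -> illegal
(5,5): no bracket -> illegal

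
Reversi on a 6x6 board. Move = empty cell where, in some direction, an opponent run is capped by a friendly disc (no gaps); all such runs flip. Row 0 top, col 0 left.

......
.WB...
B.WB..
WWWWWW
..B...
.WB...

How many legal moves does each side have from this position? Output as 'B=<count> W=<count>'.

Answer: B=9 W=7

Derivation:
-- B to move --
(0,0): no bracket -> illegal
(0,1): no bracket -> illegal
(0,2): flips 1 -> legal
(1,0): flips 1 -> legal
(1,3): no bracket -> illegal
(2,1): flips 1 -> legal
(2,4): flips 1 -> legal
(2,5): no bracket -> illegal
(4,0): flips 1 -> legal
(4,1): flips 1 -> legal
(4,3): flips 1 -> legal
(4,4): no bracket -> illegal
(4,5): flips 1 -> legal
(5,0): flips 1 -> legal
B mobility = 9
-- W to move --
(0,1): flips 2 -> legal
(0,2): flips 1 -> legal
(0,3): no bracket -> illegal
(1,0): flips 1 -> legal
(1,3): flips 2 -> legal
(1,4): flips 1 -> legal
(2,1): no bracket -> illegal
(2,4): flips 1 -> legal
(4,1): no bracket -> illegal
(4,3): no bracket -> illegal
(5,3): flips 2 -> legal
W mobility = 7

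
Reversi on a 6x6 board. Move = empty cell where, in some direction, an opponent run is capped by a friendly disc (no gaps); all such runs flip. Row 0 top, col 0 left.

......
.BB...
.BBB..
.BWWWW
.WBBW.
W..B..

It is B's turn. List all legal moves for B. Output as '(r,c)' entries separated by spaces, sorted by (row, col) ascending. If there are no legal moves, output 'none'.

Answer: (2,4) (2,5) (4,0) (4,5) (5,1) (5,5)

Derivation:
(2,4): flips 1 -> legal
(2,5): flips 1 -> legal
(3,0): no bracket -> illegal
(4,0): flips 1 -> legal
(4,5): flips 2 -> legal
(5,1): flips 1 -> legal
(5,2): no bracket -> illegal
(5,4): no bracket -> illegal
(5,5): flips 2 -> legal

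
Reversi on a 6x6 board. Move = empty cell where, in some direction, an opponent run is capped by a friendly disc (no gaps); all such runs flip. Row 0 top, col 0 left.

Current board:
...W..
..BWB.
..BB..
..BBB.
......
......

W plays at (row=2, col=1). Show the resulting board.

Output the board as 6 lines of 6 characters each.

Answer: ...W..
..WWB.
.WBB..
..BBB.
......
......

Derivation:
Place W at (2,1); scan 8 dirs for brackets.
Dir NW: first cell '.' (not opp) -> no flip
Dir N: first cell '.' (not opp) -> no flip
Dir NE: opp run (1,2) capped by W -> flip
Dir W: first cell '.' (not opp) -> no flip
Dir E: opp run (2,2) (2,3), next='.' -> no flip
Dir SW: first cell '.' (not opp) -> no flip
Dir S: first cell '.' (not opp) -> no flip
Dir SE: opp run (3,2), next='.' -> no flip
All flips: (1,2)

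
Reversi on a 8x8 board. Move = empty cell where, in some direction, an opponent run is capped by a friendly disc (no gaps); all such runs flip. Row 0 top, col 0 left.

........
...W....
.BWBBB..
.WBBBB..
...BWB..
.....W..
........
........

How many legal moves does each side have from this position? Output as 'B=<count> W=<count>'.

-- B to move --
(0,2): flips 1 -> legal
(0,3): flips 1 -> legal
(0,4): no bracket -> illegal
(1,1): flips 1 -> legal
(1,2): flips 1 -> legal
(1,4): no bracket -> illegal
(2,0): no bracket -> illegal
(3,0): flips 1 -> legal
(4,0): no bracket -> illegal
(4,1): flips 1 -> legal
(4,2): no bracket -> illegal
(4,6): no bracket -> illegal
(5,3): flips 1 -> legal
(5,4): flips 1 -> legal
(5,6): no bracket -> illegal
(6,4): no bracket -> illegal
(6,5): flips 1 -> legal
(6,6): flips 2 -> legal
B mobility = 10
-- W to move --
(1,0): no bracket -> illegal
(1,1): flips 1 -> legal
(1,2): no bracket -> illegal
(1,4): flips 2 -> legal
(1,5): flips 3 -> legal
(1,6): no bracket -> illegal
(2,0): flips 1 -> legal
(2,6): flips 4 -> legal
(3,0): no bracket -> illegal
(3,6): flips 4 -> legal
(4,1): no bracket -> illegal
(4,2): flips 2 -> legal
(4,6): flips 3 -> legal
(5,2): no bracket -> illegal
(5,3): flips 3 -> legal
(5,4): no bracket -> illegal
(5,6): no bracket -> illegal
W mobility = 9

Answer: B=10 W=9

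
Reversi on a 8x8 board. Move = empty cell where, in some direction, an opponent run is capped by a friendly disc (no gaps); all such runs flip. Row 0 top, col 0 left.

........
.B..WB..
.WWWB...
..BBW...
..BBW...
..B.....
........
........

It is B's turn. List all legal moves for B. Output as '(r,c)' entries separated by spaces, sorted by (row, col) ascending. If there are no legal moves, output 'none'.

Answer: (0,4) (0,5) (1,0) (1,2) (1,3) (2,0) (2,5) (3,1) (3,5) (4,5) (5,4) (5,5)

Derivation:
(0,3): no bracket -> illegal
(0,4): flips 1 -> legal
(0,5): flips 2 -> legal
(1,0): flips 1 -> legal
(1,2): flips 1 -> legal
(1,3): flips 2 -> legal
(2,0): flips 3 -> legal
(2,5): flips 1 -> legal
(3,0): no bracket -> illegal
(3,1): flips 1 -> legal
(3,5): flips 1 -> legal
(4,5): flips 1 -> legal
(5,3): no bracket -> illegal
(5,4): flips 2 -> legal
(5,5): flips 1 -> legal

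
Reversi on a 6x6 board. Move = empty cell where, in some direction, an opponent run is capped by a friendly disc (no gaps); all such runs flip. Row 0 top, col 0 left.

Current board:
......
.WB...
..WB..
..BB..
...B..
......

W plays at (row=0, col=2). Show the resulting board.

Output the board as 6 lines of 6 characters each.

Place W at (0,2); scan 8 dirs for brackets.
Dir NW: edge -> no flip
Dir N: edge -> no flip
Dir NE: edge -> no flip
Dir W: first cell '.' (not opp) -> no flip
Dir E: first cell '.' (not opp) -> no flip
Dir SW: first cell 'W' (not opp) -> no flip
Dir S: opp run (1,2) capped by W -> flip
Dir SE: first cell '.' (not opp) -> no flip
All flips: (1,2)

Answer: ..W...
.WW...
..WB..
..BB..
...B..
......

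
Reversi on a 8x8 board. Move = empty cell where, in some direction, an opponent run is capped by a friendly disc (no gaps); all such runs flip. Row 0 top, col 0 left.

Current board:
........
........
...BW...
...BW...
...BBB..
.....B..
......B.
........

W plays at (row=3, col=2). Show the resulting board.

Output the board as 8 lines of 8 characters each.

Place W at (3,2); scan 8 dirs for brackets.
Dir NW: first cell '.' (not opp) -> no flip
Dir N: first cell '.' (not opp) -> no flip
Dir NE: opp run (2,3), next='.' -> no flip
Dir W: first cell '.' (not opp) -> no flip
Dir E: opp run (3,3) capped by W -> flip
Dir SW: first cell '.' (not opp) -> no flip
Dir S: first cell '.' (not opp) -> no flip
Dir SE: opp run (4,3), next='.' -> no flip
All flips: (3,3)

Answer: ........
........
...BW...
..WWW...
...BBB..
.....B..
......B.
........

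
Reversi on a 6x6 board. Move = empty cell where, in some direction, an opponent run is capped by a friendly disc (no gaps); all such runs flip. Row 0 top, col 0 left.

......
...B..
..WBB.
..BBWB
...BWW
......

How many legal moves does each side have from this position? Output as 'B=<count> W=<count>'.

-- B to move --
(1,1): flips 1 -> legal
(1,2): flips 1 -> legal
(2,1): flips 1 -> legal
(2,5): flips 1 -> legal
(3,1): flips 1 -> legal
(5,3): flips 1 -> legal
(5,4): flips 2 -> legal
(5,5): flips 2 -> legal
B mobility = 8
-- W to move --
(0,2): no bracket -> illegal
(0,3): no bracket -> illegal
(0,4): flips 1 -> legal
(1,2): flips 1 -> legal
(1,4): flips 1 -> legal
(1,5): no bracket -> illegal
(2,1): no bracket -> illegal
(2,5): flips 3 -> legal
(3,1): flips 2 -> legal
(4,1): no bracket -> illegal
(4,2): flips 2 -> legal
(5,2): flips 1 -> legal
(5,3): no bracket -> illegal
(5,4): no bracket -> illegal
W mobility = 7

Answer: B=8 W=7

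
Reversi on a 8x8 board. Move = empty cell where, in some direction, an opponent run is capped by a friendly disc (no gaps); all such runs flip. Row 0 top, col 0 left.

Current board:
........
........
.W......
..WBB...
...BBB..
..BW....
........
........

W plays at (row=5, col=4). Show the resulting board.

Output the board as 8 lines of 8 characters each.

Place W at (5,4); scan 8 dirs for brackets.
Dir NW: opp run (4,3) capped by W -> flip
Dir N: opp run (4,4) (3,4), next='.' -> no flip
Dir NE: opp run (4,5), next='.' -> no flip
Dir W: first cell 'W' (not opp) -> no flip
Dir E: first cell '.' (not opp) -> no flip
Dir SW: first cell '.' (not opp) -> no flip
Dir S: first cell '.' (not opp) -> no flip
Dir SE: first cell '.' (not opp) -> no flip
All flips: (4,3)

Answer: ........
........
.W......
..WBB...
...WBB..
..BWW...
........
........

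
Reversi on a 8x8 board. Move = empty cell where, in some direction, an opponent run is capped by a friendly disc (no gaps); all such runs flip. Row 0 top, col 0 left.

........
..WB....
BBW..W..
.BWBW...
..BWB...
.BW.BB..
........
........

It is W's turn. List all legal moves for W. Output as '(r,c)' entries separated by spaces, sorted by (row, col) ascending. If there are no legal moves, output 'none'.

(0,2): no bracket -> illegal
(0,3): no bracket -> illegal
(0,4): flips 1 -> legal
(1,0): flips 1 -> legal
(1,1): no bracket -> illegal
(1,4): flips 1 -> legal
(2,3): flips 1 -> legal
(2,4): no bracket -> illegal
(3,0): flips 2 -> legal
(3,5): no bracket -> illegal
(4,0): flips 1 -> legal
(4,1): flips 1 -> legal
(4,5): flips 1 -> legal
(4,6): no bracket -> illegal
(5,0): flips 1 -> legal
(5,3): no bracket -> illegal
(5,6): no bracket -> illegal
(6,0): no bracket -> illegal
(6,1): no bracket -> illegal
(6,2): no bracket -> illegal
(6,3): no bracket -> illegal
(6,4): flips 2 -> legal
(6,5): flips 1 -> legal
(6,6): flips 3 -> legal

Answer: (0,4) (1,0) (1,4) (2,3) (3,0) (4,0) (4,1) (4,5) (5,0) (6,4) (6,5) (6,6)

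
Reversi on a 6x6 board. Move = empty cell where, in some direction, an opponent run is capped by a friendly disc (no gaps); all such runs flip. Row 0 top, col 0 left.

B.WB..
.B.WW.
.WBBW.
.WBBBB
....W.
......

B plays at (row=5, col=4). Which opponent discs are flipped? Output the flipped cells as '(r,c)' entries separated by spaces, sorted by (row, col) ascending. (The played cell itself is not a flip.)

Dir NW: first cell '.' (not opp) -> no flip
Dir N: opp run (4,4) capped by B -> flip
Dir NE: first cell '.' (not opp) -> no flip
Dir W: first cell '.' (not opp) -> no flip
Dir E: first cell '.' (not opp) -> no flip
Dir SW: edge -> no flip
Dir S: edge -> no flip
Dir SE: edge -> no flip

Answer: (4,4)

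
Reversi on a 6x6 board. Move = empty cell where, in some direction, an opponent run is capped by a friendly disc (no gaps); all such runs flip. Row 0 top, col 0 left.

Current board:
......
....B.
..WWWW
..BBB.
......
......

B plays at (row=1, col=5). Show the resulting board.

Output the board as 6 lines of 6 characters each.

Answer: ......
....BB
..WWBW
..BBB.
......
......

Derivation:
Place B at (1,5); scan 8 dirs for brackets.
Dir NW: first cell '.' (not opp) -> no flip
Dir N: first cell '.' (not opp) -> no flip
Dir NE: edge -> no flip
Dir W: first cell 'B' (not opp) -> no flip
Dir E: edge -> no flip
Dir SW: opp run (2,4) capped by B -> flip
Dir S: opp run (2,5), next='.' -> no flip
Dir SE: edge -> no flip
All flips: (2,4)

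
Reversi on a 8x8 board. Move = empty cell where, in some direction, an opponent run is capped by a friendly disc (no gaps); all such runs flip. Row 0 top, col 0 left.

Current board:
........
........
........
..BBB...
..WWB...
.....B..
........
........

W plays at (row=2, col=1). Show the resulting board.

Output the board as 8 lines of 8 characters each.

Answer: ........
........
.W......
..WBB...
..WWB...
.....B..
........
........

Derivation:
Place W at (2,1); scan 8 dirs for brackets.
Dir NW: first cell '.' (not opp) -> no flip
Dir N: first cell '.' (not opp) -> no flip
Dir NE: first cell '.' (not opp) -> no flip
Dir W: first cell '.' (not opp) -> no flip
Dir E: first cell '.' (not opp) -> no flip
Dir SW: first cell '.' (not opp) -> no flip
Dir S: first cell '.' (not opp) -> no flip
Dir SE: opp run (3,2) capped by W -> flip
All flips: (3,2)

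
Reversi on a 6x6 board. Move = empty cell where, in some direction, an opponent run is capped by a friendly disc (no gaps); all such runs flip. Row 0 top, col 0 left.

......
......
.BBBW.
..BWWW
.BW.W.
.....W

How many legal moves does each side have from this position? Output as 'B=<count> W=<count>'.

-- B to move --
(1,3): no bracket -> illegal
(1,4): no bracket -> illegal
(1,5): no bracket -> illegal
(2,5): flips 1 -> legal
(3,1): no bracket -> illegal
(4,3): flips 2 -> legal
(4,5): flips 1 -> legal
(5,1): no bracket -> illegal
(5,2): flips 1 -> legal
(5,3): no bracket -> illegal
(5,4): no bracket -> illegal
B mobility = 4
-- W to move --
(1,0): no bracket -> illegal
(1,1): flips 1 -> legal
(1,2): flips 3 -> legal
(1,3): flips 1 -> legal
(1,4): no bracket -> illegal
(2,0): flips 3 -> legal
(3,0): no bracket -> illegal
(3,1): flips 1 -> legal
(4,0): flips 1 -> legal
(4,3): no bracket -> illegal
(5,0): no bracket -> illegal
(5,1): no bracket -> illegal
(5,2): no bracket -> illegal
W mobility = 6

Answer: B=4 W=6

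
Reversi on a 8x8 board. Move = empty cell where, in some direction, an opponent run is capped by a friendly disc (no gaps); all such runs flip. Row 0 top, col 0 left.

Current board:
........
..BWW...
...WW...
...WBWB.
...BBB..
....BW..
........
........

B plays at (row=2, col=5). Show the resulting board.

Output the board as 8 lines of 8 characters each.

Place B at (2,5); scan 8 dirs for brackets.
Dir NW: opp run (1,4), next='.' -> no flip
Dir N: first cell '.' (not opp) -> no flip
Dir NE: first cell '.' (not opp) -> no flip
Dir W: opp run (2,4) (2,3), next='.' -> no flip
Dir E: first cell '.' (not opp) -> no flip
Dir SW: first cell 'B' (not opp) -> no flip
Dir S: opp run (3,5) capped by B -> flip
Dir SE: first cell 'B' (not opp) -> no flip
All flips: (3,5)

Answer: ........
..BWW...
...WWB..
...WBBB.
...BBB..
....BW..
........
........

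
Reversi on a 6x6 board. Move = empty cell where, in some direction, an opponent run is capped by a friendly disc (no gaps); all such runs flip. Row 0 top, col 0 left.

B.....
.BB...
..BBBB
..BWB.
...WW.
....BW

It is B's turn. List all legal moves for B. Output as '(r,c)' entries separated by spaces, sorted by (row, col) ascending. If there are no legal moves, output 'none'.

(3,5): no bracket -> illegal
(4,2): flips 1 -> legal
(4,5): no bracket -> illegal
(5,2): flips 1 -> legal
(5,3): flips 2 -> legal

Answer: (4,2) (5,2) (5,3)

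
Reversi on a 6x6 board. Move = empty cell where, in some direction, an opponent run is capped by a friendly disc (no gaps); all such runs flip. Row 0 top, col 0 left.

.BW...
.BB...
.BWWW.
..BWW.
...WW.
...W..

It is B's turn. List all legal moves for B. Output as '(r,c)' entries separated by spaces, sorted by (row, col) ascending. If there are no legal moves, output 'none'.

Answer: (0,3) (1,4) (2,5) (3,5) (4,5) (5,4) (5,5)

Derivation:
(0,3): flips 1 -> legal
(1,3): no bracket -> illegal
(1,4): flips 1 -> legal
(1,5): no bracket -> illegal
(2,5): flips 3 -> legal
(3,1): no bracket -> illegal
(3,5): flips 2 -> legal
(4,2): no bracket -> illegal
(4,5): flips 2 -> legal
(5,2): no bracket -> illegal
(5,4): flips 1 -> legal
(5,5): flips 3 -> legal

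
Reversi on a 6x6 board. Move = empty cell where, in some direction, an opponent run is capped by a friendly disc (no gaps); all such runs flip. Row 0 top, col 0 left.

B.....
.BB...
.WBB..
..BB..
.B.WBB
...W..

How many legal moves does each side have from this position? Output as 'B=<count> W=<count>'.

-- B to move --
(1,0): flips 1 -> legal
(2,0): flips 1 -> legal
(3,0): flips 1 -> legal
(3,1): flips 1 -> legal
(3,4): no bracket -> illegal
(4,2): flips 1 -> legal
(5,2): no bracket -> illegal
(5,4): flips 1 -> legal
B mobility = 6
-- W to move --
(0,1): flips 1 -> legal
(0,2): no bracket -> illegal
(0,3): flips 1 -> legal
(1,0): no bracket -> illegal
(1,3): flips 2 -> legal
(1,4): no bracket -> illegal
(2,0): no bracket -> illegal
(2,4): flips 2 -> legal
(3,0): no bracket -> illegal
(3,1): no bracket -> illegal
(3,4): no bracket -> illegal
(3,5): flips 1 -> legal
(4,0): no bracket -> illegal
(4,2): no bracket -> illegal
(5,0): no bracket -> illegal
(5,1): no bracket -> illegal
(5,2): no bracket -> illegal
(5,4): no bracket -> illegal
(5,5): no bracket -> illegal
W mobility = 5

Answer: B=6 W=5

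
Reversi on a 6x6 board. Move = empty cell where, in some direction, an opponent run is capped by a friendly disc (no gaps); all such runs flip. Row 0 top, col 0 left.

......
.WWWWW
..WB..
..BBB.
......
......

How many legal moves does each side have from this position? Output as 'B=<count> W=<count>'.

Answer: B=6 W=6

Derivation:
-- B to move --
(0,0): flips 2 -> legal
(0,1): flips 1 -> legal
(0,2): flips 2 -> legal
(0,3): flips 1 -> legal
(0,4): no bracket -> illegal
(0,5): flips 1 -> legal
(1,0): no bracket -> illegal
(2,0): no bracket -> illegal
(2,1): flips 1 -> legal
(2,4): no bracket -> illegal
(2,5): no bracket -> illegal
(3,1): no bracket -> illegal
B mobility = 6
-- W to move --
(2,1): no bracket -> illegal
(2,4): flips 1 -> legal
(2,5): no bracket -> illegal
(3,1): no bracket -> illegal
(3,5): no bracket -> illegal
(4,1): flips 2 -> legal
(4,2): flips 1 -> legal
(4,3): flips 2 -> legal
(4,4): flips 1 -> legal
(4,5): flips 2 -> legal
W mobility = 6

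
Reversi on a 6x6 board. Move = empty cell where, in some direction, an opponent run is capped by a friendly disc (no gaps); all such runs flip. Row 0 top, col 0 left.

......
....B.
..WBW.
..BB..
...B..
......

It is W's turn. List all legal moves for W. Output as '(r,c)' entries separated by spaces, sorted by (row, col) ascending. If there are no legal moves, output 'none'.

(0,3): no bracket -> illegal
(0,4): flips 1 -> legal
(0,5): no bracket -> illegal
(1,2): no bracket -> illegal
(1,3): no bracket -> illegal
(1,5): no bracket -> illegal
(2,1): no bracket -> illegal
(2,5): no bracket -> illegal
(3,1): no bracket -> illegal
(3,4): no bracket -> illegal
(4,1): no bracket -> illegal
(4,2): flips 2 -> legal
(4,4): flips 1 -> legal
(5,2): no bracket -> illegal
(5,3): no bracket -> illegal
(5,4): no bracket -> illegal

Answer: (0,4) (4,2) (4,4)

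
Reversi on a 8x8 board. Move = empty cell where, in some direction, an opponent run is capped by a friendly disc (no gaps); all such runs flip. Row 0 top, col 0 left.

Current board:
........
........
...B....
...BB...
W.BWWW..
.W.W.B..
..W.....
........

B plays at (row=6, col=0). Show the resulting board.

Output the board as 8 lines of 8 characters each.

Answer: ........
........
...B....
...BB...
W.BWWW..
.B.W.B..
B.W.....
........

Derivation:
Place B at (6,0); scan 8 dirs for brackets.
Dir NW: edge -> no flip
Dir N: first cell '.' (not opp) -> no flip
Dir NE: opp run (5,1) capped by B -> flip
Dir W: edge -> no flip
Dir E: first cell '.' (not opp) -> no flip
Dir SW: edge -> no flip
Dir S: first cell '.' (not opp) -> no flip
Dir SE: first cell '.' (not opp) -> no flip
All flips: (5,1)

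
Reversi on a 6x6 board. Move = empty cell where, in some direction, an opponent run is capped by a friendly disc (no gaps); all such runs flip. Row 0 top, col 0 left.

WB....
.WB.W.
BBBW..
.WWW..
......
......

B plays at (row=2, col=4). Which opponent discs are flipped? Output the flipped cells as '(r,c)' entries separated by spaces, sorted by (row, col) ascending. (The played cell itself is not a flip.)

Answer: (2,3)

Derivation:
Dir NW: first cell '.' (not opp) -> no flip
Dir N: opp run (1,4), next='.' -> no flip
Dir NE: first cell '.' (not opp) -> no flip
Dir W: opp run (2,3) capped by B -> flip
Dir E: first cell '.' (not opp) -> no flip
Dir SW: opp run (3,3), next='.' -> no flip
Dir S: first cell '.' (not opp) -> no flip
Dir SE: first cell '.' (not opp) -> no flip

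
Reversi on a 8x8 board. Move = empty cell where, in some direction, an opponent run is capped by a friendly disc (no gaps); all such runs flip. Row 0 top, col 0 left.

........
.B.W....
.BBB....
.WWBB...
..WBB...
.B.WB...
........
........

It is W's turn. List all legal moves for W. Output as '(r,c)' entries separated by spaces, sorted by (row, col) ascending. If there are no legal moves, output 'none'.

Answer: (0,1) (1,0) (1,2) (1,4) (2,4) (3,5) (4,5) (5,5) (6,0) (6,5)

Derivation:
(0,0): no bracket -> illegal
(0,1): flips 2 -> legal
(0,2): no bracket -> illegal
(1,0): flips 1 -> legal
(1,2): flips 1 -> legal
(1,4): flips 1 -> legal
(2,0): no bracket -> illegal
(2,4): flips 1 -> legal
(2,5): no bracket -> illegal
(3,0): no bracket -> illegal
(3,5): flips 3 -> legal
(4,0): no bracket -> illegal
(4,1): no bracket -> illegal
(4,5): flips 2 -> legal
(5,0): no bracket -> illegal
(5,2): no bracket -> illegal
(5,5): flips 1 -> legal
(6,0): flips 1 -> legal
(6,1): no bracket -> illegal
(6,2): no bracket -> illegal
(6,3): no bracket -> illegal
(6,4): no bracket -> illegal
(6,5): flips 2 -> legal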